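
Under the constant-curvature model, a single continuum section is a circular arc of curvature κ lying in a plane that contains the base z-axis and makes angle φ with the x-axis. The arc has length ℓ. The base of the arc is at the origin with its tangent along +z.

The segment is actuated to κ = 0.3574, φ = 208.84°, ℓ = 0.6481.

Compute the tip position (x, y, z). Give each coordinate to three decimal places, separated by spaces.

-0.065 -0.036 0.642

θ = κ·ℓ = 0.3574 × 0.6481 = 0.23163 rad
ρ = (1 − cos θ)/κ = (1 − 0.97329)/0.3574 = 0.07473
z = sin θ / κ = 0.22957/0.3574 = 0.64232
x = ρ cos φ = 0.07473 × cos(208.84°) = -0.06546
y = ρ sin φ = 0.07473 × sin(208.84°) = -0.03604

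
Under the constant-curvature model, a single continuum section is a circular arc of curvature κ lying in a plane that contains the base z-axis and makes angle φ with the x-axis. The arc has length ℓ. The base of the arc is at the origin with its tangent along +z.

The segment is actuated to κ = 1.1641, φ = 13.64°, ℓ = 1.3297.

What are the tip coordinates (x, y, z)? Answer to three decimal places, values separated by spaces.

θ = κ·ℓ = 1.1641 × 1.3297 = 1.54790 rad
ρ = (1 − cos θ)/κ = (1 − 0.02289)/1.1641 = 0.83937
z = sin θ / κ = 0.99974/1.1641 = 0.85881
x = ρ cos φ = 0.83937 × cos(13.64°) = 0.81570
y = ρ sin φ = 0.83937 × sin(13.64°) = 0.19794

0.816 0.198 0.859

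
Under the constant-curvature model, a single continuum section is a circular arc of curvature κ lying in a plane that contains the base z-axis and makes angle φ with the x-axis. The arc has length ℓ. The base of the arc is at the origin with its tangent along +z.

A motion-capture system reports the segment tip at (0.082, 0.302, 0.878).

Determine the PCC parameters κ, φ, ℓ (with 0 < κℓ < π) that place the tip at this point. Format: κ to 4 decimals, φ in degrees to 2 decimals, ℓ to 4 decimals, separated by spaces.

0.7204 74.81 0.9506

ρ = √(x²+y²) = √(0.082² + 0.302²) = 0.31293
φ = atan2(y, x) mod 360° = atan2(0.302, 0.082) = 74.8091°
|p|² = ρ² + z² = 0.31293² + 0.878² = 0.86881
κ = 2ρ / |p|² = 2×0.31293 / 0.86881 = 0.72037
θ = 2·atan2(ρ, z) = 2·atan2(0.31293, 0.878) = 0.68476 rad
ℓ = θ/κ = 0.68476/0.72037 = 0.95056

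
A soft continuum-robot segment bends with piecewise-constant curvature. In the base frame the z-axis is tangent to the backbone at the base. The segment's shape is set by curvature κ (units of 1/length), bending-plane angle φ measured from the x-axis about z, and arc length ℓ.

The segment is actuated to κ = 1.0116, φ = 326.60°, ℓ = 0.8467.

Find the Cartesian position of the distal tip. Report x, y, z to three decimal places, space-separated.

0.285 -0.188 0.747

θ = κ·ℓ = 1.0116 × 0.8467 = 0.85652 rad
ρ = (1 − cos θ)/κ = (1 − 0.65507)/1.0116 = 0.34098
z = sin θ / κ = 0.75557/1.0116 = 0.74690
x = ρ cos φ = 0.34098 × cos(326.60°) = 0.28466
y = ρ sin φ = 0.34098 × sin(326.60°) = -0.18770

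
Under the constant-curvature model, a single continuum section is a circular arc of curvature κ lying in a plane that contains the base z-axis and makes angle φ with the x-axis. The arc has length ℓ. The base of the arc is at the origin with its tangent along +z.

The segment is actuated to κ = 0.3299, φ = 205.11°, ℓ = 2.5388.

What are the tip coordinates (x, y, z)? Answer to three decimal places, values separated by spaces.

θ = κ·ℓ = 0.3299 × 2.5388 = 0.83755 rad
ρ = (1 − cos θ)/κ = (1 − 0.66929)/0.3299 = 1.00247
z = sin θ / κ = 0.74301/0.3299 = 2.25221
x = ρ cos φ = 1.00247 × cos(205.11°) = -0.90773
y = ρ sin φ = 1.00247 × sin(205.11°) = -0.42541

-0.908 -0.425 2.252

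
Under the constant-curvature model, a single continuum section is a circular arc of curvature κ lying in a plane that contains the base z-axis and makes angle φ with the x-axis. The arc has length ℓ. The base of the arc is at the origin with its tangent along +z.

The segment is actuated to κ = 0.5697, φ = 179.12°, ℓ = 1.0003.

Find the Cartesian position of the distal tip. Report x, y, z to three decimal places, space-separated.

-0.277 0.004 0.947

θ = κ·ℓ = 0.5697 × 1.0003 = 0.56987 rad
ρ = (1 − cos θ)/κ = (1 − 0.84197)/0.5697 = 0.27739
z = sin θ / κ = 0.53952/0.5697 = 0.94703
x = ρ cos φ = 0.27739 × cos(179.12°) = -0.27736
y = ρ sin φ = 0.27739 × sin(179.12°) = 0.00426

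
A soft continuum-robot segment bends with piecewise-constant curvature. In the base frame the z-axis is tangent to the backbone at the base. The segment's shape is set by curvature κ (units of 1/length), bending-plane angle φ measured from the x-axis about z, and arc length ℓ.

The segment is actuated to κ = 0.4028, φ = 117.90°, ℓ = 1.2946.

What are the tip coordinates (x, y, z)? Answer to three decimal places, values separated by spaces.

θ = κ·ℓ = 0.4028 × 1.2946 = 0.52146 rad
ρ = (1 − cos θ)/κ = (1 − 0.86709)/0.4028 = 0.32996
z = sin θ / κ = 0.49815/0.4028 = 1.23672
x = ρ cos φ = 0.32996 × cos(117.90°) = -0.15440
y = ρ sin φ = 0.32996 × sin(117.90°) = 0.29161

-0.154 0.292 1.237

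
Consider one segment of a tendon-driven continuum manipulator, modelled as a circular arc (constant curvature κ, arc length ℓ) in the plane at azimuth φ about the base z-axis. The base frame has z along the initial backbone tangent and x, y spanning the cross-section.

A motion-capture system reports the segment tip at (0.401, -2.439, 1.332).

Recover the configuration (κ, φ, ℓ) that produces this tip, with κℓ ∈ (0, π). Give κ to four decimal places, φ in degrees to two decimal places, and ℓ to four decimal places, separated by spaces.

0.6270 279.34 3.4336

ρ = √(x²+y²) = √(0.401² + -2.439²) = 2.47174
φ = atan2(y, x) mod 360° = atan2(-2.439, 0.401) = 279.3366°
|p|² = ρ² + z² = 2.47174² + 1.332² = 7.88375
κ = 2ρ / |p|² = 2×2.47174 / 7.88375 = 0.62705
θ = 2·atan2(ρ, z) = 2·atan2(2.47174, 1.332) = 2.15304 rad
ℓ = θ/κ = 2.15304/0.62705 = 3.43362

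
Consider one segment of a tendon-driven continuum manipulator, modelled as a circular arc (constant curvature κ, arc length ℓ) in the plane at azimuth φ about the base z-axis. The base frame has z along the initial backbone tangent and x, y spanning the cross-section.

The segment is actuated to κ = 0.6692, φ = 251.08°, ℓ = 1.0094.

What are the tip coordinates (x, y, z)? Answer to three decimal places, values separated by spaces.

θ = κ·ℓ = 0.6692 × 1.0094 = 0.67549 rad
ρ = (1 − cos θ)/κ = (1 − 0.78040)/0.6692 = 0.32815
z = sin θ / κ = 0.62528/0.6692 = 0.93437
x = ρ cos φ = 0.32815 × cos(251.08°) = -0.10640
y = ρ sin φ = 0.32815 × sin(251.08°) = -0.31042

-0.106 -0.310 0.934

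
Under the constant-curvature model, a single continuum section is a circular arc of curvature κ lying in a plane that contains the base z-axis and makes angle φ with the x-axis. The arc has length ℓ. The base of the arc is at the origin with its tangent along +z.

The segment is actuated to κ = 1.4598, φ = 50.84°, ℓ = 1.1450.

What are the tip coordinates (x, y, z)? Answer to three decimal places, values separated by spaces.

θ = κ·ℓ = 1.4598 × 1.1450 = 1.67147 rad
ρ = (1 − cos θ)/κ = (1 − -0.10050)/1.4598 = 0.75387
z = sin θ / κ = 0.99494/1.4598 = 0.68156
x = ρ cos φ = 0.75387 × cos(50.84°) = 0.47606
y = ρ sin φ = 0.75387 × sin(50.84°) = 0.58454

0.476 0.585 0.682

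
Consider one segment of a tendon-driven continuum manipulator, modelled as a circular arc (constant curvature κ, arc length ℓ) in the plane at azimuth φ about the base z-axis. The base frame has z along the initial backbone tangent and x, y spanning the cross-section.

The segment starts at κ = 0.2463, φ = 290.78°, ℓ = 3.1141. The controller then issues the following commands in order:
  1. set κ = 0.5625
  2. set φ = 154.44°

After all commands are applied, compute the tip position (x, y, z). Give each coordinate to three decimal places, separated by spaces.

-1.892 0.905 1.749

initial: κ=0.2463, φ=290.78°, ℓ=3.1141
cmd 1: set κ=0.5625 → (κ,φ,ℓ)=(0.5625,290.78°,3.1141) → tip=(0.7442,-1.9612,1.7488)
cmd 2: set φ=154.44° → (κ,φ,ℓ)=(0.5625,154.44°,3.1141) → tip=(-1.8923,0.9050,1.7488)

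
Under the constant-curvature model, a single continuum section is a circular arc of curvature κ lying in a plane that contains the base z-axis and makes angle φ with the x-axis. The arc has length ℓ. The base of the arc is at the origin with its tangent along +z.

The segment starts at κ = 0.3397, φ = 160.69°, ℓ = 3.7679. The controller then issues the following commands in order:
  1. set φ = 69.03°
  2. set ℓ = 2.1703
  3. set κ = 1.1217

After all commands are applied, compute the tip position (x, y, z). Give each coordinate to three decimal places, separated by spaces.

0.562 1.465 0.579

initial: κ=0.3397, φ=160.69°, ℓ=3.7679
cmd 1: set φ=69.03° → (κ,φ,ℓ)=(0.3397,69.03°,3.7679) → tip=(0.7514,1.9606,2.8201)
cmd 2: set ℓ=2.1703 → (κ,φ,ℓ)=(0.3397,69.03°,2.1703) → tip=(0.2736,0.7138,1.9790)
cmd 3: set κ=1.1217 → (κ,φ,ℓ)=(1.1217,69.03°,2.1703) → tip=(0.5616,1.4653,0.5792)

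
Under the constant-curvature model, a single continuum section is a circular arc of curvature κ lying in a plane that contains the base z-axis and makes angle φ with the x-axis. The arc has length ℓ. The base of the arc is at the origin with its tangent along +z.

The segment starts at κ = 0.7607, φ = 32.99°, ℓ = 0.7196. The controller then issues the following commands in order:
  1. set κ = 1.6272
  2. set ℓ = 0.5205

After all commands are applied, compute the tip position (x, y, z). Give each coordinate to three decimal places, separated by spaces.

initial: κ=0.7607, φ=32.99°, ℓ=0.7196
cmd 1: set κ=1.6272 → (κ,φ,ℓ)=(1.6272,32.99°,0.7196) → tip=(0.3148,0.2044,0.5661)
cmd 2: set ℓ=0.5205 → (κ,φ,ℓ)=(1.6272,32.99°,0.5205) → tip=(0.1741,0.1130,0.4605)

0.174 0.113 0.460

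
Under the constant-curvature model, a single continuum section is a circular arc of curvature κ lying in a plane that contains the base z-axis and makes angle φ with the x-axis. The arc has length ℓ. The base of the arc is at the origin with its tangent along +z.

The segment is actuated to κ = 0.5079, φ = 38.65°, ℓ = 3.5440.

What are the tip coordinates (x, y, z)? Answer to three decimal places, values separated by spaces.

θ = κ·ℓ = 0.5079 × 3.5440 = 1.80000 rad
ρ = (1 − cos θ)/κ = (1 − -0.22720)/0.5079 = 2.41622
z = sin θ / κ = 0.97385/0.5079 = 1.91740
x = ρ cos φ = 2.41622 × cos(38.65°) = 1.88701
y = ρ sin φ = 2.41622 × sin(38.65°) = 1.50908

1.887 1.509 1.917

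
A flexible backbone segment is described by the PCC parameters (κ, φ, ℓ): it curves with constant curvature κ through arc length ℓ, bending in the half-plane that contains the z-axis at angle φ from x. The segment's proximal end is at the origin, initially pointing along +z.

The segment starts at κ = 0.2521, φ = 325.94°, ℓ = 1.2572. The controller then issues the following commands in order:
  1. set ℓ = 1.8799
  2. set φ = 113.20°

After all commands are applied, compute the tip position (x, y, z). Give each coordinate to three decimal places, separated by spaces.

initial: κ=0.2521, φ=325.94°, ℓ=1.2572
cmd 1: set ℓ=1.8799 → (κ,φ,ℓ)=(0.2521,325.94°,1.8799) → tip=(0.3622,-0.2449,1.8103)
cmd 2: set φ=113.20° → (κ,φ,ℓ)=(0.2521,113.20°,1.8799) → tip=(-0.1722,0.4018,1.8103)

-0.172 0.402 1.810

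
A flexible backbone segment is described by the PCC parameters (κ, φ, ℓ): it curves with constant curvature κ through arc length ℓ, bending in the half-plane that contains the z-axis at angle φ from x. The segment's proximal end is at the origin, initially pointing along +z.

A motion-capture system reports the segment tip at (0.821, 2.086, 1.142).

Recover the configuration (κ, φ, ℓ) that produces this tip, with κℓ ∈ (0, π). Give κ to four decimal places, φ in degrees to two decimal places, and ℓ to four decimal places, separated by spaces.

ρ = √(x²+y²) = √(0.821² + 2.086²) = 2.24175
φ = atan2(y, x) mod 360° = atan2(2.086, 0.821) = 68.5166°
|p|² = ρ² + z² = 2.24175² + 1.142² = 6.32960
κ = 2ρ / |p|² = 2×2.24175 / 6.32960 = 0.70834
θ = 2·atan2(ρ, z) = 2·atan2(2.24175, 1.142) = 2.19928 rad
ℓ = θ/κ = 2.19928/0.70834 = 3.10484

0.7083 68.52 3.1048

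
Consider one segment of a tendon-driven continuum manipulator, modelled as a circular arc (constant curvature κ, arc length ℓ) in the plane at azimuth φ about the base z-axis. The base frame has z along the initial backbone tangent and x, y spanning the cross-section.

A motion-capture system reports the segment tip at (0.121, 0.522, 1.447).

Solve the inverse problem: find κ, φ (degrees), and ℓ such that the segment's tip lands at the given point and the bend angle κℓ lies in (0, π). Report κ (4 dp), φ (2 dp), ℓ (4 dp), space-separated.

ρ = √(x²+y²) = √(0.121² + 0.522²) = 0.53584
φ = atan2(y, x) mod 360° = atan2(0.522, 0.121) = 76.9493°
|p|² = ρ² + z² = 0.53584² + 1.447² = 2.38093
κ = 2ρ / |p|² = 2×0.53584 / 2.38093 = 0.45011
θ = 2·atan2(ρ, z) = 2·atan2(0.53584, 1.447) = 0.70931 rad
ℓ = θ/κ = 0.70931/0.45011 = 1.57586

0.4501 76.95 1.5759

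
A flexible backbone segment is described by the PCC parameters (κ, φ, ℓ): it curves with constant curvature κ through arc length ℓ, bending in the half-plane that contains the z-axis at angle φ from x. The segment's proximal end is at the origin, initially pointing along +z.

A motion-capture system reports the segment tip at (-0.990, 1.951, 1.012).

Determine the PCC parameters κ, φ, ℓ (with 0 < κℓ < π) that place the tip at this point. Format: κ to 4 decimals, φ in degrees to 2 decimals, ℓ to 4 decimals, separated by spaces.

0.7530 116.90 3.0212

ρ = √(x²+y²) = √(-0.990² + 1.951²) = 2.18781
φ = atan2(y, x) mod 360° = atan2(1.951, -0.990) = 116.9047°
|p|² = ρ² + z² = 2.18781² + 1.012² = 5.81065
κ = 2ρ / |p|² = 2×2.18781 / 5.81065 = 0.75303
θ = 2·atan2(ρ, z) = 2·atan2(2.18781, 1.012) = 2.27509 rad
ℓ = θ/κ = 2.27509/0.75303 = 3.02123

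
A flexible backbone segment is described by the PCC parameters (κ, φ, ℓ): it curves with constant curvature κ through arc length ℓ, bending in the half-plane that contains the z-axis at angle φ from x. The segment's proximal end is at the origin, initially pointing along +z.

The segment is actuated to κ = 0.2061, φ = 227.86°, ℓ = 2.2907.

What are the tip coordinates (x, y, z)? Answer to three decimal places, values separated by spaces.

θ = κ·ℓ = 0.2061 × 2.2907 = 0.47211 rad
ρ = (1 − cos θ)/κ = (1 − 0.89061)/0.2061 = 0.53077
z = sin θ / κ = 0.45477/0.2061 = 2.20655
x = ρ cos φ = 0.53077 × cos(227.86°) = -0.35611
y = ρ sin φ = 0.53077 × sin(227.86°) = -0.39357

-0.356 -0.394 2.207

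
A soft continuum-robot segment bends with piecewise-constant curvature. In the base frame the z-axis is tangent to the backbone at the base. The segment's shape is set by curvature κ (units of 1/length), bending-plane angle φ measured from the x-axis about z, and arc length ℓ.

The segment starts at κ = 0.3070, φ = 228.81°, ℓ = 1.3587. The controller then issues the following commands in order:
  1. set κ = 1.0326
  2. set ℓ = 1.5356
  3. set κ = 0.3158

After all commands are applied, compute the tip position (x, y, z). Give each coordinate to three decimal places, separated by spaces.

initial: κ=0.3070, φ=228.81°, ℓ=1.3587
cmd 1: set κ=1.0326 → (κ,φ,ℓ)=(1.0326,228.81°,1.3587) → tip=(-0.5312,-0.6071,0.9548)
cmd 2: set ℓ=1.5356 → (κ,φ,ℓ)=(1.0326,228.81°,1.5356) → tip=(-0.6472,-0.7396,0.9683)
cmd 3: set κ=0.3158 → (κ,φ,ℓ)=(0.3158,228.81°,1.5356) → tip=(-0.2404,-0.2747,1.4761)

-0.240 -0.275 1.476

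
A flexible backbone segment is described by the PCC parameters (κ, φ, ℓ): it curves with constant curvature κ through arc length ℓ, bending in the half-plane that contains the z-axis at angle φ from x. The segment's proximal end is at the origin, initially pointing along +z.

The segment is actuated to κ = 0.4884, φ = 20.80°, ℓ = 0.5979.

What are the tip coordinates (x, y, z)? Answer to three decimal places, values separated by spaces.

θ = κ·ℓ = 0.4884 × 0.5979 = 0.29201 rad
ρ = (1 − cos θ)/κ = (1 − 0.95767)/0.4884 = 0.08668
z = sin θ / κ = 0.28788/0.4884 = 0.58944
x = ρ cos φ = 0.08668 × cos(20.80°) = 0.08103
y = ρ sin φ = 0.08668 × sin(20.80°) = 0.03078

0.081 0.031 0.589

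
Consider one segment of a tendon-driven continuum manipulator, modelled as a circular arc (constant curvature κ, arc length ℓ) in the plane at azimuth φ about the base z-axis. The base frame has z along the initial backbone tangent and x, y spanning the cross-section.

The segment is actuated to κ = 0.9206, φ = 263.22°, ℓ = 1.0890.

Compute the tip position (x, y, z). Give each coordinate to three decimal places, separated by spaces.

θ = κ·ℓ = 0.9206 × 1.0890 = 1.00253 rad
ρ = (1 − cos θ)/κ = (1 − 0.53817)/0.9206 = 0.50166
z = sin θ / κ = 0.84284/0.9206 = 0.91553
x = ρ cos φ = 0.50166 × cos(263.22°) = -0.05923
y = ρ sin φ = 0.50166 × sin(263.22°) = -0.49816

-0.059 -0.498 0.916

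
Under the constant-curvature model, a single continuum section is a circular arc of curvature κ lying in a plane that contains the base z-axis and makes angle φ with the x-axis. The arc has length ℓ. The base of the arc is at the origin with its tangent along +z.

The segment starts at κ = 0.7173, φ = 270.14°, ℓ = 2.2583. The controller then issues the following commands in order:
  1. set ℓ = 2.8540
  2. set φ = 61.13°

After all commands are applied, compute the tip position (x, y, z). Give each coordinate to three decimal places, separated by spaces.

initial: κ=0.7173, φ=270.14°, ℓ=2.2583
cmd 1: set ℓ=2.8540 → (κ,φ,ℓ)=(0.7173,270.14°,2.8540) → tip=(0.0050,-2.0334,1.2389)
cmd 2: set φ=61.13° → (κ,φ,ℓ)=(0.7173,61.13°,2.8540) → tip=(0.9818,1.7807,1.2389)

0.982 1.781 1.239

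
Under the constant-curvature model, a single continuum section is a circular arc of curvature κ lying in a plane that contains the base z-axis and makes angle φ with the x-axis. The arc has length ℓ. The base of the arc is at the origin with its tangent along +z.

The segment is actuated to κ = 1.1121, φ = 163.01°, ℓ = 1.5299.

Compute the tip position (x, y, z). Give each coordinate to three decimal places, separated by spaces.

θ = κ·ℓ = 1.1121 × 1.5299 = 1.70140 rad
ρ = (1 − cos θ)/κ = (1 − -0.13023)/1.1121 = 1.01631
z = sin θ / κ = 0.99148/1.1121 = 0.89154
x = ρ cos φ = 1.01631 × cos(163.01°) = -0.97195
y = ρ sin φ = 1.01631 × sin(163.01°) = 0.29697

-0.972 0.297 0.892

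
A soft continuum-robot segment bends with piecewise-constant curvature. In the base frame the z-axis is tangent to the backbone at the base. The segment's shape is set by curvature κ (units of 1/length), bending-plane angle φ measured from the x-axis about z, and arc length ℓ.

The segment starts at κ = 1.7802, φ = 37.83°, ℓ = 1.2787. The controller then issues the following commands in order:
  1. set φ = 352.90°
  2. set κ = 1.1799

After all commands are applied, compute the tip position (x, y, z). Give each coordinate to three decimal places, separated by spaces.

initial: κ=1.7802, φ=37.83°, ℓ=1.2787
cmd 1: set φ=352.90° → (κ,φ,ℓ)=(1.7802,352.90°,1.2787) → tip=(0.9189,-0.1145,0.4276)
cmd 2: set κ=1.1799 → (κ,φ,ℓ)=(1.1799,352.90°,1.2787) → tip=(0.7889,-0.0983,0.8459)

0.789 -0.098 0.846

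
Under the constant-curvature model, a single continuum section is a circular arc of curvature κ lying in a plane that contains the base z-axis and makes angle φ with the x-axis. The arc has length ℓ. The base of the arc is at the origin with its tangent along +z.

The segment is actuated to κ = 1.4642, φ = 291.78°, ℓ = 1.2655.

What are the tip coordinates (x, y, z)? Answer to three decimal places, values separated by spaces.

θ = κ·ℓ = 1.4642 × 1.2655 = 1.85295 rad
ρ = (1 − cos θ)/κ = (1 − -0.27842)/1.4642 = 0.87312
z = sin θ / κ = 0.96046/1.4642 = 0.65596
x = ρ cos φ = 0.87312 × cos(291.78°) = 0.32397
y = ρ sin φ = 0.87312 × sin(291.78°) = -0.81079

0.324 -0.811 0.656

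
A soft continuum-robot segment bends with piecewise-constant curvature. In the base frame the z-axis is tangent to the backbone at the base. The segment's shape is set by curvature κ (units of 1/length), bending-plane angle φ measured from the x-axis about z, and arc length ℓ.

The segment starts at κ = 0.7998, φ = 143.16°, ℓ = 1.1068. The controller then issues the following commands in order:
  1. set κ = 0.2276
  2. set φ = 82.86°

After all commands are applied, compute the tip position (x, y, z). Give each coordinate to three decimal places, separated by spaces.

initial: κ=0.7998, φ=143.16°, ℓ=1.1068
cmd 1: set κ=0.2276 → (κ,φ,ℓ)=(0.2276,143.16°,1.1068) → tip=(-0.1110,0.0831,1.0951)
cmd 2: set φ=82.86° → (κ,φ,ℓ)=(0.2276,82.86°,1.1068) → tip=(0.0172,0.1376,1.0951)

0.017 0.138 1.095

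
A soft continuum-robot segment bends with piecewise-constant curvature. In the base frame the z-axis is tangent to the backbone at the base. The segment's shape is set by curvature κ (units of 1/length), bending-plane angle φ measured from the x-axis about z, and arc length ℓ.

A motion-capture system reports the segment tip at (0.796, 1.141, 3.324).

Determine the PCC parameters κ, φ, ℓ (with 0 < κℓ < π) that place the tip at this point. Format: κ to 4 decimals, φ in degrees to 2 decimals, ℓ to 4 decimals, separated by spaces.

0.2143 55.10 3.6995

ρ = √(x²+y²) = √(0.796² + 1.141²) = 1.39122
φ = atan2(y, x) mod 360° = atan2(1.141, 0.796) = 55.0991°
|p|² = ρ² + z² = 1.39122² + 3.324² = 12.98447
κ = 2ρ / |p|² = 2×1.39122 / 12.98447 = 0.21429
θ = 2·atan2(ρ, z) = 2·atan2(1.39122, 3.324) = 0.79277 rad
ℓ = θ/κ = 0.79277/0.21429 = 3.69952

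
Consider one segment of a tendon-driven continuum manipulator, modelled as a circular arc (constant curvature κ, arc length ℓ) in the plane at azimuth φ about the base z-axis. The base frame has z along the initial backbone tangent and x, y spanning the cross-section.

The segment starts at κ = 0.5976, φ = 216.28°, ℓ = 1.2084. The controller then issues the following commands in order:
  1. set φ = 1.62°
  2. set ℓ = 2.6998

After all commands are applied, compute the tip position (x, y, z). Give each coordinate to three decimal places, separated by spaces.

initial: κ=0.5976, φ=216.28°, ℓ=1.2084
cmd 1: set φ=1.62° → (κ,φ,ℓ)=(0.5976,1.62°,1.2084) → tip=(0.4175,0.0118,1.1061)
cmd 2: set ℓ=2.6998 → (κ,φ,ℓ)=(0.5976,1.62°,2.6998) → tip=(1.7439,0.0493,1.6718)

1.744 0.049 1.672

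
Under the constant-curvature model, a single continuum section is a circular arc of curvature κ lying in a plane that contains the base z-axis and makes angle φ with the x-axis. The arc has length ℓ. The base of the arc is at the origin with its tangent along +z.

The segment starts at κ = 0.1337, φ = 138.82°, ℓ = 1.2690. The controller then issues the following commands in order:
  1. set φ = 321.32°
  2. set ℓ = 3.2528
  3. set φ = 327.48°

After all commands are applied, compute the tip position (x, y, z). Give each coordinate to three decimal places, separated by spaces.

0.587 -0.374 3.151

initial: κ=0.1337, φ=138.82°, ℓ=1.2690
cmd 1: set φ=321.32° → (κ,φ,ℓ)=(0.1337,321.32°,1.2690) → tip=(0.0838,-0.0671,1.2629)
cmd 2: set ℓ=3.2528 → (κ,φ,ℓ)=(0.1337,321.32°,3.2528) → tip=(0.5435,-0.4351,3.1512)
cmd 3: set φ=327.48° → (κ,φ,ℓ)=(0.1337,327.48°,3.2528) → tip=(0.5871,-0.3743,3.1512)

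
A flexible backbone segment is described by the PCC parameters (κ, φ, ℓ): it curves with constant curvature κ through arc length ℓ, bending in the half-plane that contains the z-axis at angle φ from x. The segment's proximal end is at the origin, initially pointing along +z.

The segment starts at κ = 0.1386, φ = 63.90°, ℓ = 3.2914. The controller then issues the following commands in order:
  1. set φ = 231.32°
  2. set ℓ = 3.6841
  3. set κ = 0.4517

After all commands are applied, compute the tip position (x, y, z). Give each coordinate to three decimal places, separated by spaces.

initial: κ=0.1386, φ=63.90°, ℓ=3.2914
cmd 1: set φ=231.32° → (κ,φ,ℓ)=(0.1386,231.32°,3.2914) → tip=(-0.4611,-0.5760,3.1784)
cmd 2: set ℓ=3.6841 → (κ,φ,ℓ)=(0.1386,231.32°,3.6841) → tip=(-0.5752,-0.7184,3.5261)
cmd 3: set κ=0.4517 → (κ,φ,ℓ)=(0.4517,231.32°,3.6841) → tip=(-1.5125,-1.8893,2.2042)

-1.513 -1.889 2.204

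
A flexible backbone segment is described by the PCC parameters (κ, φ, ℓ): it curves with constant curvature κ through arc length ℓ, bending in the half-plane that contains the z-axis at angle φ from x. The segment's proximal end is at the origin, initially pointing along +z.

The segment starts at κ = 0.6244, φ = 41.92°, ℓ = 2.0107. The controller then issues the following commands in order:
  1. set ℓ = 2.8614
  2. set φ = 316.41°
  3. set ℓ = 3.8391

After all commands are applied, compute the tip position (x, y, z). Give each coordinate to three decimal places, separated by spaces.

initial: κ=0.6244, φ=41.92°, ℓ=2.0107
cmd 1: set ℓ=2.8614 → (κ,φ,ℓ)=(0.6244,41.92°,2.8614) → tip=(1.4469,1.2992,1.5644)
cmd 2: set φ=316.41° → (κ,φ,ℓ)=(0.6244,316.41°,2.8614) → tip=(1.4084,-1.3408,1.5644)
cmd 3: set ℓ=3.8391 → (κ,φ,ℓ)=(0.6244,316.41°,3.8391) → tip=(2.0131,-1.9164,1.0852)

2.013 -1.916 1.085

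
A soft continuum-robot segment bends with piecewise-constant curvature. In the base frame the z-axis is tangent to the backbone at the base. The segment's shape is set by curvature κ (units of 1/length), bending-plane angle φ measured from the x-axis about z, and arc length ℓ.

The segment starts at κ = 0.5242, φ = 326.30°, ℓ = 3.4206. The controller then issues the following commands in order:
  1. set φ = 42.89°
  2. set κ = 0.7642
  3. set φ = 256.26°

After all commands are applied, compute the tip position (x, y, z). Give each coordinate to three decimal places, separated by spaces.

initial: κ=0.5242, φ=326.30°, ℓ=3.4206
cmd 1: set φ=42.89° → (κ,φ,ℓ)=(0.5242,42.89°,3.4206) → tip=(1.7058,1.5846,1.8607)
cmd 2: set κ=0.7642 → (κ,φ,ℓ)=(0.7642,42.89°,3.4206) → tip=(1.7871,1.6601,0.6588)
cmd 3: set φ=256.26° → (κ,φ,ℓ)=(0.7642,256.26°,3.4206) → tip=(-0.5793,-2.3694,0.6588)

-0.579 -2.369 0.659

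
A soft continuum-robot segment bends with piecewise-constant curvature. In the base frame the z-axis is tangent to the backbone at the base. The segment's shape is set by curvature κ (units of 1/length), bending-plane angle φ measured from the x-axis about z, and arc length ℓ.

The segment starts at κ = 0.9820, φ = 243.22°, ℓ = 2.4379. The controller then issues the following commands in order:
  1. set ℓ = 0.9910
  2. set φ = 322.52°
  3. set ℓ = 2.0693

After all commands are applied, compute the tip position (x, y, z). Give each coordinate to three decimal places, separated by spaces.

initial: κ=0.9820, φ=243.22°, ℓ=2.4379
cmd 1: set ℓ=0.9910 → (κ,φ,ℓ)=(0.9820,243.22°,0.9910) → tip=(-0.2006,-0.3976,0.8418)
cmd 2: set φ=322.52° → (κ,φ,ℓ)=(0.9820,322.52°,0.9910) → tip=(0.3534,-0.2710,0.8418)
cmd 3: set ℓ=2.0693 → (κ,φ,ℓ)=(0.9820,322.52°,2.0693) → tip=(1.1678,-0.8954,0.9119)

1.168 -0.895 0.912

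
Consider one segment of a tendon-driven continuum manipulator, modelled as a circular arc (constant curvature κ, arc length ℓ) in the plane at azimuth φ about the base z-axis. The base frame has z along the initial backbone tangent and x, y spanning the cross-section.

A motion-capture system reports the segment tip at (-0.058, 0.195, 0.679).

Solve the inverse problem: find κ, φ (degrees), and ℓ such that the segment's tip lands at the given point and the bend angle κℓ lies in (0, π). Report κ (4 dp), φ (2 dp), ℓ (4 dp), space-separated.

ρ = √(x²+y²) = √(-0.058² + 0.195²) = 0.20344
φ = atan2(y, x) mod 360° = atan2(0.195, -0.058) = 106.5644°
|p|² = ρ² + z² = 0.20344² + 0.679² = 0.50243
κ = 2ρ / |p|² = 2×0.20344 / 0.50243 = 0.80984
θ = 2·atan2(ρ, z) = 2·atan2(0.20344, 0.679) = 0.58222 rad
ℓ = θ/κ = 0.58222/0.80984 = 0.71893

0.8098 106.56 0.7189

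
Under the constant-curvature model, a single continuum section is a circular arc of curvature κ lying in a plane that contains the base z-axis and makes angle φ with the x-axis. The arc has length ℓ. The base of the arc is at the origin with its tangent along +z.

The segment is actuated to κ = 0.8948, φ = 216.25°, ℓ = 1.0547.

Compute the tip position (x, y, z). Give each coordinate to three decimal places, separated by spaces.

θ = κ·ℓ = 0.8948 × 1.0547 = 0.94375 rad
ρ = (1 − cos θ)/κ = (1 − 0.58676)/0.8948 = 0.46182
z = sin θ / κ = 0.80976/0.8948 = 0.90496
x = ρ cos φ = 0.46182 × cos(216.25°) = -0.37244
y = ρ sin φ = 0.46182 × sin(216.25°) = -0.27308

-0.372 -0.273 0.905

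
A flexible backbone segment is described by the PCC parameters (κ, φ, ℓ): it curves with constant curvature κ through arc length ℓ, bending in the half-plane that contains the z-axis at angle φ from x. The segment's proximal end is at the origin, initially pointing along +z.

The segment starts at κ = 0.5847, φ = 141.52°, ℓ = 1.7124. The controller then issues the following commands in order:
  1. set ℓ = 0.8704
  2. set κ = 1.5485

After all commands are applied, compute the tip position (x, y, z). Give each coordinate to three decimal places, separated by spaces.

-0.394 0.313 0.630

initial: κ=0.5847, φ=141.52°, ℓ=1.7124
cmd 1: set ℓ=0.8704 → (κ,φ,ℓ)=(0.5847,141.52°,0.8704) → tip=(-0.1697,0.1349,0.8333)
cmd 2: set κ=1.5485 → (κ,φ,ℓ)=(1.5485,141.52°,0.8704) → tip=(-0.3937,0.3130,0.6298)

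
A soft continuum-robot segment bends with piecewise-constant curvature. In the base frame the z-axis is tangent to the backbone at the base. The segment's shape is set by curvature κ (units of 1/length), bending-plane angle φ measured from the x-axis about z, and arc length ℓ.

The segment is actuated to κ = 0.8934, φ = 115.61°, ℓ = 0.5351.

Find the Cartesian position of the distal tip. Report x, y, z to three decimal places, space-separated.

θ = κ·ℓ = 0.8934 × 0.5351 = 0.47806 rad
ρ = (1 − cos θ)/κ = (1 − 0.88789)/0.8934 = 0.12549
z = sin θ / κ = 0.46006/0.8934 = 0.51495
x = ρ cos φ = 0.12549 × cos(115.61°) = -0.05424
y = ρ sin φ = 0.12549 × sin(115.61°) = 0.11316

-0.054 0.113 0.515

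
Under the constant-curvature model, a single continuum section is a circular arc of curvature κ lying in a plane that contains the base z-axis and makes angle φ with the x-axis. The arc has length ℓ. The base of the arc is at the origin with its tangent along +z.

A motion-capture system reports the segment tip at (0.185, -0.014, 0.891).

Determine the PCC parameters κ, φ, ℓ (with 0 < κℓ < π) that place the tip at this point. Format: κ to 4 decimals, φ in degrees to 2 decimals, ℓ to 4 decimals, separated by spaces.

0.4480 355.67 0.9165

ρ = √(x²+y²) = √(0.185² + -0.014²) = 0.18553
φ = atan2(y, x) mod 360° = atan2(-0.014, 0.185) = 355.6724°
|p|² = ρ² + z² = 0.18553² + 0.891² = 0.82830
κ = 2ρ / |p|² = 2×0.18553 / 0.82830 = 0.44797
θ = 2·atan2(ρ, z) = 2·atan2(0.18553, 0.891) = 0.41058 rad
ℓ = θ/κ = 0.41058/0.44797 = 0.91654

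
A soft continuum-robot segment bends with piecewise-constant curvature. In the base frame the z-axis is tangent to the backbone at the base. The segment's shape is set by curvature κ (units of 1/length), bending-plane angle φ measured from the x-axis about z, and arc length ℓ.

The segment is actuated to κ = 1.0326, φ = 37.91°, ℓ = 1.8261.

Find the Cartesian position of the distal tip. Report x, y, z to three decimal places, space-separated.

θ = κ·ℓ = 1.0326 × 1.8261 = 1.88563 rad
ρ = (1 − cos θ)/κ = (1 − -0.30966)/1.0326 = 1.26831
z = sin θ / κ = 0.95085/1.0326 = 0.92083
x = ρ cos φ = 1.26831 × cos(37.91°) = 1.00067
y = ρ sin φ = 1.26831 × sin(37.91°) = 0.77928

1.001 0.779 0.921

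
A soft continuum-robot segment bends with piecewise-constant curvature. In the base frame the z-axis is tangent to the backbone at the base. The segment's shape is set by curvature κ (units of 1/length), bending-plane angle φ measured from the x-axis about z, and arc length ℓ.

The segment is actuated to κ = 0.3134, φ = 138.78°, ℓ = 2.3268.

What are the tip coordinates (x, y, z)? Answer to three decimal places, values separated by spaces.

-0.610 0.535 2.126

θ = κ·ℓ = 0.3134 × 2.3268 = 0.72922 rad
ρ = (1 − cos θ)/κ = (1 − 0.74569)/0.3134 = 0.81144
z = sin θ / κ = 0.66629/0.3134 = 2.12600
x = ρ cos φ = 0.81144 × cos(138.78°) = -0.61035
y = ρ sin φ = 0.81144 × sin(138.78°) = 0.53470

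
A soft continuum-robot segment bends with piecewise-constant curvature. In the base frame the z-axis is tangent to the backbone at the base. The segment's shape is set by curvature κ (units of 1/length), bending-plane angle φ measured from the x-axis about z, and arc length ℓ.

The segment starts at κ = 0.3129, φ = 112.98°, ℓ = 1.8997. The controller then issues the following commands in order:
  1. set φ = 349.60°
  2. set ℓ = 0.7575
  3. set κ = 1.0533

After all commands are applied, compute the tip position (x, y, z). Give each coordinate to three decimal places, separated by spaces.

initial: κ=0.3129, φ=112.98°, ℓ=1.8997
cmd 1: set φ=349.60° → (κ,φ,ℓ)=(0.3129,349.60°,1.8997) → tip=(0.5392,-0.0990,1.7898)
cmd 2: set ℓ=0.7575 → (κ,φ,ℓ)=(0.3129,349.60°,0.7575) → tip=(0.0879,-0.0161,0.7504)
cmd 3: set κ=1.0533 → (κ,φ,ℓ)=(1.0533,349.60°,0.7575) → tip=(0.2818,-0.0517,0.6796)

0.282 -0.052 0.680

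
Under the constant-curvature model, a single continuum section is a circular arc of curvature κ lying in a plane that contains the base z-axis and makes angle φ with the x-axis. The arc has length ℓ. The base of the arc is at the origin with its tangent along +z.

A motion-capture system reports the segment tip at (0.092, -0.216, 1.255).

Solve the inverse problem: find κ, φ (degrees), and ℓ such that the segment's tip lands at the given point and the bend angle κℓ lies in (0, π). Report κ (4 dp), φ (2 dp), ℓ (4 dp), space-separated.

0.2880 293.07 1.2841

ρ = √(x²+y²) = √(0.092² + -0.216²) = 0.23478
φ = atan2(y, x) mod 360° = atan2(-0.216, 0.092) = 293.0704°
|p|² = ρ² + z² = 0.23478² + 1.255² = 1.63014
κ = 2ρ / |p|² = 2×0.23478 / 1.63014 = 0.28804
θ = 2·atan2(ρ, z) = 2·atan2(0.23478, 1.255) = 0.36987 rad
ℓ = θ/κ = 0.36987/0.28804 = 1.28408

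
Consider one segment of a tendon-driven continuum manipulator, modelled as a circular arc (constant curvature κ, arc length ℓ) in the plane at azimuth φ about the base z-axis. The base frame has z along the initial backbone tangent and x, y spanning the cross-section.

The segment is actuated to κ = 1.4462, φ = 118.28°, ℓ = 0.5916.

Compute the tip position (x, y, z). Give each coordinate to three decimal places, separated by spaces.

-0.113 0.210 0.522

θ = κ·ℓ = 1.4462 × 0.5916 = 0.85557 rad
ρ = (1 − cos θ)/κ = (1 − 0.65579)/1.4462 = 0.23801
z = sin θ / κ = 0.75495/1.4462 = 0.52202
x = ρ cos φ = 0.23801 × cos(118.28°) = -0.11277
y = ρ sin φ = 0.23801 × sin(118.28°) = 0.20960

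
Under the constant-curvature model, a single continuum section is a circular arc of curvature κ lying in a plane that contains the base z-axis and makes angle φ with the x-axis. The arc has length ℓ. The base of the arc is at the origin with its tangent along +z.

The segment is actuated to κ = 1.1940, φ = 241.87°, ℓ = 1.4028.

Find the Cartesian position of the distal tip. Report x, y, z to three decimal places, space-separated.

θ = κ·ℓ = 1.1940 × 1.4028 = 1.67494 rad
ρ = (1 − cos θ)/κ = (1 − -0.10396)/1.1940 = 0.92459
z = sin θ / κ = 0.99458/1.1940 = 0.83298
x = ρ cos φ = 0.92459 × cos(241.87°) = -0.43592
y = ρ sin φ = 0.92459 × sin(241.87°) = -0.81538

-0.436 -0.815 0.833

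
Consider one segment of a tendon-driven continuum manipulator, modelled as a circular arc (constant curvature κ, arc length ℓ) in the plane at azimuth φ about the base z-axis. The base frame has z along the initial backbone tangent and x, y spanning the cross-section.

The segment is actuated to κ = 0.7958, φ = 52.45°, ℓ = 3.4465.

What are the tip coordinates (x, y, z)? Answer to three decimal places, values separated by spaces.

1.472 1.914 0.488

θ = κ·ℓ = 0.7958 × 3.4465 = 2.74272 rad
ρ = (1 − cos θ)/κ = (1 − -0.92150)/0.7958 = 2.41455
z = sin θ / κ = 0.38838/0.7958 = 0.48803
x = ρ cos φ = 2.41455 × cos(52.45°) = 1.47156
y = ρ sin φ = 2.41455 × sin(52.45°) = 1.91431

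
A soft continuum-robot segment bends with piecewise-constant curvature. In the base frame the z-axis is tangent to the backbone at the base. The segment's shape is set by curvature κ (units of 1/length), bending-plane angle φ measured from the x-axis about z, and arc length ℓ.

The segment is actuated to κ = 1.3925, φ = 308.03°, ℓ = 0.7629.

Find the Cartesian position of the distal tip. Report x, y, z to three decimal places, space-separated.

0.227 -0.290 0.627

θ = κ·ℓ = 1.3925 × 0.7629 = 1.06234 rad
ρ = (1 − cos θ)/κ = (1 − 0.48683)/1.3925 = 0.36852
z = sin θ / κ = 0.87350/1.3925 = 0.62729
x = ρ cos φ = 0.36852 × cos(308.03°) = 0.22704
y = ρ sin φ = 0.36852 × sin(308.03°) = -0.29028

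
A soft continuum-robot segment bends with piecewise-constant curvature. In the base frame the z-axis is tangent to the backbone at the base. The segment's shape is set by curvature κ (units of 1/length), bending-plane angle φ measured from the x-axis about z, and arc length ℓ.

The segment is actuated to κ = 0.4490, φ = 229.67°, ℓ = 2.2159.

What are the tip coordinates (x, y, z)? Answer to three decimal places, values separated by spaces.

θ = κ·ℓ = 0.4490 × 2.2159 = 0.99494 rad
ρ = (1 − cos θ)/κ = (1 − 0.54455)/0.4490 = 1.01436
z = sin θ / κ = 0.83873/0.4490 = 1.86799
x = ρ cos φ = 1.01436 × cos(229.67°) = -0.65648
y = ρ sin φ = 1.01436 × sin(229.67°) = -0.77327

-0.656 -0.773 1.868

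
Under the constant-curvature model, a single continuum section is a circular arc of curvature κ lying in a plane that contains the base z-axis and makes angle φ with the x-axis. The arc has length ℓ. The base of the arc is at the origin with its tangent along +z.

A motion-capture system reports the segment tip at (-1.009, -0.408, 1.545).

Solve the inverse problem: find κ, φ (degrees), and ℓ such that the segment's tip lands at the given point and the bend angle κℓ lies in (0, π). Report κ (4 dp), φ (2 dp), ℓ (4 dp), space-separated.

0.6095 202.02 2.0139

ρ = √(x²+y²) = √(-1.009² + -0.408²) = 1.08837
φ = atan2(y, x) mod 360° = atan2(-0.408, -1.009) = 202.0165°
|p|² = ρ² + z² = 1.08837² + 1.545² = 3.57157
κ = 2ρ / |p|² = 2×1.08837 / 3.57157 = 0.60946
θ = 2·atan2(ρ, z) = 2·atan2(1.08837, 1.545) = 1.22741 rad
ℓ = θ/κ = 1.22741/0.60946 = 2.01392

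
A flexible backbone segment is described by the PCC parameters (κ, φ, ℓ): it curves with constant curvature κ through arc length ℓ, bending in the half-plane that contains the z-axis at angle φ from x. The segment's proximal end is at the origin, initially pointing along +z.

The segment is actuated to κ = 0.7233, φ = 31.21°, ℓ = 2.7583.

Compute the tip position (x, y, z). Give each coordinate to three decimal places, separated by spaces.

θ = κ·ℓ = 0.7233 × 2.7583 = 1.99508 rad
ρ = (1 − cos θ)/κ = (1 − -0.41167)/0.7233 = 1.95170
z = sin θ / κ = 0.91133/0.7233 = 1.25997
x = ρ cos φ = 1.95170 × cos(31.21°) = 1.66924
y = ρ sin φ = 1.95170 × sin(31.21°) = 1.01133

1.669 1.011 1.260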